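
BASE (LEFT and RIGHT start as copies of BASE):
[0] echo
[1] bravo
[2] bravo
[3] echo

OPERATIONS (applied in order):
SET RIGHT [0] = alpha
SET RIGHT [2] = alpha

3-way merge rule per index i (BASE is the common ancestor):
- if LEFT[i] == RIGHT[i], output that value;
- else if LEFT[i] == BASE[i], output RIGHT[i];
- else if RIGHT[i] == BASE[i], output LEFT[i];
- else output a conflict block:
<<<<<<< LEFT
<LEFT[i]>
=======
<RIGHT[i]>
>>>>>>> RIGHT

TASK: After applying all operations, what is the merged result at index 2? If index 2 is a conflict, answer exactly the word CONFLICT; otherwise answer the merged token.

Answer: alpha

Derivation:
Final LEFT:  [echo, bravo, bravo, echo]
Final RIGHT: [alpha, bravo, alpha, echo]
i=0: L=echo=BASE, R=alpha -> take RIGHT -> alpha
i=1: L=bravo R=bravo -> agree -> bravo
i=2: L=bravo=BASE, R=alpha -> take RIGHT -> alpha
i=3: L=echo R=echo -> agree -> echo
Index 2 -> alpha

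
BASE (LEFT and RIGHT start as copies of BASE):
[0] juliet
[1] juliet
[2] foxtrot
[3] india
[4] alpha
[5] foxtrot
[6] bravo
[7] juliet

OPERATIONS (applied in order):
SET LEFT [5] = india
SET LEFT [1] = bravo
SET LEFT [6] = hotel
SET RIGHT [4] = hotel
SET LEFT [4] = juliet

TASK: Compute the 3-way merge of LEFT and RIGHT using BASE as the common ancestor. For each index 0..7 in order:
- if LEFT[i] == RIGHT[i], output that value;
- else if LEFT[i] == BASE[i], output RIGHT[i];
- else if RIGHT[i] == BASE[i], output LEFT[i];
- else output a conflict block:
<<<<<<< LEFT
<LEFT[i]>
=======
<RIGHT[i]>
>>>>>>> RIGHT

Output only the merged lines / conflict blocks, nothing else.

Answer: juliet
bravo
foxtrot
india
<<<<<<< LEFT
juliet
=======
hotel
>>>>>>> RIGHT
india
hotel
juliet

Derivation:
Final LEFT:  [juliet, bravo, foxtrot, india, juliet, india, hotel, juliet]
Final RIGHT: [juliet, juliet, foxtrot, india, hotel, foxtrot, bravo, juliet]
i=0: L=juliet R=juliet -> agree -> juliet
i=1: L=bravo, R=juliet=BASE -> take LEFT -> bravo
i=2: L=foxtrot R=foxtrot -> agree -> foxtrot
i=3: L=india R=india -> agree -> india
i=4: BASE=alpha L=juliet R=hotel all differ -> CONFLICT
i=5: L=india, R=foxtrot=BASE -> take LEFT -> india
i=6: L=hotel, R=bravo=BASE -> take LEFT -> hotel
i=7: L=juliet R=juliet -> agree -> juliet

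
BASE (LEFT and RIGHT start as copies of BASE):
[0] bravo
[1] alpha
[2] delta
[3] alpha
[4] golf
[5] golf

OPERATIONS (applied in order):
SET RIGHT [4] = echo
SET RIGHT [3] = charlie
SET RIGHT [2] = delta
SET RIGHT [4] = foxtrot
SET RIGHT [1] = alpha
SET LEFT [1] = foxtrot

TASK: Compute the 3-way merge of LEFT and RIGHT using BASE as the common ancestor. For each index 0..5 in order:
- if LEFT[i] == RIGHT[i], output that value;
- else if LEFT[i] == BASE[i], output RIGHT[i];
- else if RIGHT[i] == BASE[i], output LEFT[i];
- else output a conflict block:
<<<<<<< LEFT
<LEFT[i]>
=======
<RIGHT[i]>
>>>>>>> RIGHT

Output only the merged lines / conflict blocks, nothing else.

Final LEFT:  [bravo, foxtrot, delta, alpha, golf, golf]
Final RIGHT: [bravo, alpha, delta, charlie, foxtrot, golf]
i=0: L=bravo R=bravo -> agree -> bravo
i=1: L=foxtrot, R=alpha=BASE -> take LEFT -> foxtrot
i=2: L=delta R=delta -> agree -> delta
i=3: L=alpha=BASE, R=charlie -> take RIGHT -> charlie
i=4: L=golf=BASE, R=foxtrot -> take RIGHT -> foxtrot
i=5: L=golf R=golf -> agree -> golf

Answer: bravo
foxtrot
delta
charlie
foxtrot
golf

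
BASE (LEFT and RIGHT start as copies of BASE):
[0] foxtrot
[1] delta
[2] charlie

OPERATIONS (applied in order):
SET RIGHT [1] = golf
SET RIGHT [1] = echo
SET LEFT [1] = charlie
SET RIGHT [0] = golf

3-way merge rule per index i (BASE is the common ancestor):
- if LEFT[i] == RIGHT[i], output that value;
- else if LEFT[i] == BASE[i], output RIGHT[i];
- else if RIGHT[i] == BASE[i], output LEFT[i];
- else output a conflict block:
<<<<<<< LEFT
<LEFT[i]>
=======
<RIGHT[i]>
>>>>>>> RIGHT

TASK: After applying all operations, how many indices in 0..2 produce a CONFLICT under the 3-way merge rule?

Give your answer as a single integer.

Final LEFT:  [foxtrot, charlie, charlie]
Final RIGHT: [golf, echo, charlie]
i=0: L=foxtrot=BASE, R=golf -> take RIGHT -> golf
i=1: BASE=delta L=charlie R=echo all differ -> CONFLICT
i=2: L=charlie R=charlie -> agree -> charlie
Conflict count: 1

Answer: 1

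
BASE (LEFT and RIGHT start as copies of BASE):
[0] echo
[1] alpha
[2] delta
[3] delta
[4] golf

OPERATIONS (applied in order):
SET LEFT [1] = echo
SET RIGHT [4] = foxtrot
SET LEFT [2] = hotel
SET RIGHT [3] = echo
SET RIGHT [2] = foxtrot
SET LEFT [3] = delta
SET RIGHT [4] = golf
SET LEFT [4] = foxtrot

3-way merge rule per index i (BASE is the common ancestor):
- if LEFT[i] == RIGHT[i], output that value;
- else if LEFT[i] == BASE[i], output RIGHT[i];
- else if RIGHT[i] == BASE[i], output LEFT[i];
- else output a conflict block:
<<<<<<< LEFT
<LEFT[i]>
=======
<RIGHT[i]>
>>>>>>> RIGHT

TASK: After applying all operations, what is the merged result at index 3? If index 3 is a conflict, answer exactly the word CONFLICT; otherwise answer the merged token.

Answer: echo

Derivation:
Final LEFT:  [echo, echo, hotel, delta, foxtrot]
Final RIGHT: [echo, alpha, foxtrot, echo, golf]
i=0: L=echo R=echo -> agree -> echo
i=1: L=echo, R=alpha=BASE -> take LEFT -> echo
i=2: BASE=delta L=hotel R=foxtrot all differ -> CONFLICT
i=3: L=delta=BASE, R=echo -> take RIGHT -> echo
i=4: L=foxtrot, R=golf=BASE -> take LEFT -> foxtrot
Index 3 -> echo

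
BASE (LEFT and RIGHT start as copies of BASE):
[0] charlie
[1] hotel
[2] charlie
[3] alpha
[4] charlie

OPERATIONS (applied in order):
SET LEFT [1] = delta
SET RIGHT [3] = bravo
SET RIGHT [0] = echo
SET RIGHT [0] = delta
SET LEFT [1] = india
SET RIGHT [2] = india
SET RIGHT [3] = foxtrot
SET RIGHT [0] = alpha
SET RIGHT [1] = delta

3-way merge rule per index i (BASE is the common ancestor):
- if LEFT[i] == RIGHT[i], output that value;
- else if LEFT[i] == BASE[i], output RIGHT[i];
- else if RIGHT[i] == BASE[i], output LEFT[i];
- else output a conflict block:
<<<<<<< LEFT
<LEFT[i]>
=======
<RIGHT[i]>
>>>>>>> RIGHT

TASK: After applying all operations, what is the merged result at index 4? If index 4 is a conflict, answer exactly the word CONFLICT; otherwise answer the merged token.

Answer: charlie

Derivation:
Final LEFT:  [charlie, india, charlie, alpha, charlie]
Final RIGHT: [alpha, delta, india, foxtrot, charlie]
i=0: L=charlie=BASE, R=alpha -> take RIGHT -> alpha
i=1: BASE=hotel L=india R=delta all differ -> CONFLICT
i=2: L=charlie=BASE, R=india -> take RIGHT -> india
i=3: L=alpha=BASE, R=foxtrot -> take RIGHT -> foxtrot
i=4: L=charlie R=charlie -> agree -> charlie
Index 4 -> charlie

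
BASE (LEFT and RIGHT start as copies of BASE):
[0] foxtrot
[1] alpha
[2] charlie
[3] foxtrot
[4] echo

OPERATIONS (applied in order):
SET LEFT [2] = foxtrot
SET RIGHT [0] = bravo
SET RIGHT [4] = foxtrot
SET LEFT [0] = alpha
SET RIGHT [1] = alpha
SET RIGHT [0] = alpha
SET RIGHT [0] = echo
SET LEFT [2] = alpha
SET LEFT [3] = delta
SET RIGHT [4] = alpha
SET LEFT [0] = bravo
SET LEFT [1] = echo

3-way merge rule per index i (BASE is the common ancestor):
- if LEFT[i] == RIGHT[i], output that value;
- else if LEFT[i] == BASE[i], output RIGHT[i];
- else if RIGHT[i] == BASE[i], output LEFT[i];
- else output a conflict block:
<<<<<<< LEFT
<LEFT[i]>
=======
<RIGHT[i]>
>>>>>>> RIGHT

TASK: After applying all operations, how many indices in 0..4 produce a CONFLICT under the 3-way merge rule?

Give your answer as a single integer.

Answer: 1

Derivation:
Final LEFT:  [bravo, echo, alpha, delta, echo]
Final RIGHT: [echo, alpha, charlie, foxtrot, alpha]
i=0: BASE=foxtrot L=bravo R=echo all differ -> CONFLICT
i=1: L=echo, R=alpha=BASE -> take LEFT -> echo
i=2: L=alpha, R=charlie=BASE -> take LEFT -> alpha
i=3: L=delta, R=foxtrot=BASE -> take LEFT -> delta
i=4: L=echo=BASE, R=alpha -> take RIGHT -> alpha
Conflict count: 1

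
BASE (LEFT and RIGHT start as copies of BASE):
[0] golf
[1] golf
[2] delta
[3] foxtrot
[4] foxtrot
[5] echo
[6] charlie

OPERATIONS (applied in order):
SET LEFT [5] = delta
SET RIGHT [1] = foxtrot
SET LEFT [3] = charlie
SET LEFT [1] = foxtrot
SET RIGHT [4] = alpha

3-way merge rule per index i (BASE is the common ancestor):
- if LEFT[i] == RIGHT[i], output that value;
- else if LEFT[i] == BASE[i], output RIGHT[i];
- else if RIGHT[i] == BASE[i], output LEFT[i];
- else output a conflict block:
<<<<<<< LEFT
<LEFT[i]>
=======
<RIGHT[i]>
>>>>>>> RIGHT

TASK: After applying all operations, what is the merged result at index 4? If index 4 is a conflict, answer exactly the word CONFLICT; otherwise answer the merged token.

Answer: alpha

Derivation:
Final LEFT:  [golf, foxtrot, delta, charlie, foxtrot, delta, charlie]
Final RIGHT: [golf, foxtrot, delta, foxtrot, alpha, echo, charlie]
i=0: L=golf R=golf -> agree -> golf
i=1: L=foxtrot R=foxtrot -> agree -> foxtrot
i=2: L=delta R=delta -> agree -> delta
i=3: L=charlie, R=foxtrot=BASE -> take LEFT -> charlie
i=4: L=foxtrot=BASE, R=alpha -> take RIGHT -> alpha
i=5: L=delta, R=echo=BASE -> take LEFT -> delta
i=6: L=charlie R=charlie -> agree -> charlie
Index 4 -> alpha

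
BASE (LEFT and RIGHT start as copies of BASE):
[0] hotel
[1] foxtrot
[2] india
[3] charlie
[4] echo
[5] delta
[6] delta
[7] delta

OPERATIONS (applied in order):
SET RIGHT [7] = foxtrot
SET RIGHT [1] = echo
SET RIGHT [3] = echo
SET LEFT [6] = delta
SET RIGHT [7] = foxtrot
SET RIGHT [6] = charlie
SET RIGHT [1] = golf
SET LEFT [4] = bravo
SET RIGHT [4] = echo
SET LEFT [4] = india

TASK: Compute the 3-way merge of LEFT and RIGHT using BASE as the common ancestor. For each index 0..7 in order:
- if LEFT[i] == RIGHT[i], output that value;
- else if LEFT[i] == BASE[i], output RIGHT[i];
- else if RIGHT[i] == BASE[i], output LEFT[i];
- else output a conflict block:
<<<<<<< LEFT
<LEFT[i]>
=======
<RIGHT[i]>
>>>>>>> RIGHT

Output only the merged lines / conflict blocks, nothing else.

Final LEFT:  [hotel, foxtrot, india, charlie, india, delta, delta, delta]
Final RIGHT: [hotel, golf, india, echo, echo, delta, charlie, foxtrot]
i=0: L=hotel R=hotel -> agree -> hotel
i=1: L=foxtrot=BASE, R=golf -> take RIGHT -> golf
i=2: L=india R=india -> agree -> india
i=3: L=charlie=BASE, R=echo -> take RIGHT -> echo
i=4: L=india, R=echo=BASE -> take LEFT -> india
i=5: L=delta R=delta -> agree -> delta
i=6: L=delta=BASE, R=charlie -> take RIGHT -> charlie
i=7: L=delta=BASE, R=foxtrot -> take RIGHT -> foxtrot

Answer: hotel
golf
india
echo
india
delta
charlie
foxtrot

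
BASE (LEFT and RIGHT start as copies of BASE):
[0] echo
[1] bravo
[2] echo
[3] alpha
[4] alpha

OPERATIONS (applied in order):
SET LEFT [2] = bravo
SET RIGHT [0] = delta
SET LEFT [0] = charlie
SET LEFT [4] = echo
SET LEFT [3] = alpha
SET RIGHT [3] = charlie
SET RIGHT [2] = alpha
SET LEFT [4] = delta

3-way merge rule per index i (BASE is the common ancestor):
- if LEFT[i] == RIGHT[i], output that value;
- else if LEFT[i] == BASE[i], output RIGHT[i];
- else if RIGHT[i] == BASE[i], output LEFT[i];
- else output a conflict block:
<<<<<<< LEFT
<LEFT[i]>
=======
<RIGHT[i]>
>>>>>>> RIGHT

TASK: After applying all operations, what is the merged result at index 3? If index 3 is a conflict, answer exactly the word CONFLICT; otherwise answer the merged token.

Answer: charlie

Derivation:
Final LEFT:  [charlie, bravo, bravo, alpha, delta]
Final RIGHT: [delta, bravo, alpha, charlie, alpha]
i=0: BASE=echo L=charlie R=delta all differ -> CONFLICT
i=1: L=bravo R=bravo -> agree -> bravo
i=2: BASE=echo L=bravo R=alpha all differ -> CONFLICT
i=3: L=alpha=BASE, R=charlie -> take RIGHT -> charlie
i=4: L=delta, R=alpha=BASE -> take LEFT -> delta
Index 3 -> charlie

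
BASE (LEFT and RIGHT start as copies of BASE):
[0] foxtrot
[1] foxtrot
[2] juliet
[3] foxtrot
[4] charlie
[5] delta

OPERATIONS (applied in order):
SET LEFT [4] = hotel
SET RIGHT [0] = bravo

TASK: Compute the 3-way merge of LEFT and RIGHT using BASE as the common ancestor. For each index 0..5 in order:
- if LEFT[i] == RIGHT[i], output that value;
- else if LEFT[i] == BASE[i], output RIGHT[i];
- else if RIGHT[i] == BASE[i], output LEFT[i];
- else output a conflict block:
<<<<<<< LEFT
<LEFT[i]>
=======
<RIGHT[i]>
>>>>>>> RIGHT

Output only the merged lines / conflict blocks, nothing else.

Final LEFT:  [foxtrot, foxtrot, juliet, foxtrot, hotel, delta]
Final RIGHT: [bravo, foxtrot, juliet, foxtrot, charlie, delta]
i=0: L=foxtrot=BASE, R=bravo -> take RIGHT -> bravo
i=1: L=foxtrot R=foxtrot -> agree -> foxtrot
i=2: L=juliet R=juliet -> agree -> juliet
i=3: L=foxtrot R=foxtrot -> agree -> foxtrot
i=4: L=hotel, R=charlie=BASE -> take LEFT -> hotel
i=5: L=delta R=delta -> agree -> delta

Answer: bravo
foxtrot
juliet
foxtrot
hotel
delta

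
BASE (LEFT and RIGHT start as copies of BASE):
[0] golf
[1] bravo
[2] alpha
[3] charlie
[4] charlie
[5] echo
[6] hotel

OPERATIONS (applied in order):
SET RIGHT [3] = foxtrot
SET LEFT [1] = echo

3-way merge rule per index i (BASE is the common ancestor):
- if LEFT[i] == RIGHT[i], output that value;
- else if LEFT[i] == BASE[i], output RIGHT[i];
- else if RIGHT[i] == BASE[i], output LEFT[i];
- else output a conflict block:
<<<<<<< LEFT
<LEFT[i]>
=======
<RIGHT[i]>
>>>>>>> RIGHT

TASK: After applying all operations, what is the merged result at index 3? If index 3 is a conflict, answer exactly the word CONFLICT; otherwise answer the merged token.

Final LEFT:  [golf, echo, alpha, charlie, charlie, echo, hotel]
Final RIGHT: [golf, bravo, alpha, foxtrot, charlie, echo, hotel]
i=0: L=golf R=golf -> agree -> golf
i=1: L=echo, R=bravo=BASE -> take LEFT -> echo
i=2: L=alpha R=alpha -> agree -> alpha
i=3: L=charlie=BASE, R=foxtrot -> take RIGHT -> foxtrot
i=4: L=charlie R=charlie -> agree -> charlie
i=5: L=echo R=echo -> agree -> echo
i=6: L=hotel R=hotel -> agree -> hotel
Index 3 -> foxtrot

Answer: foxtrot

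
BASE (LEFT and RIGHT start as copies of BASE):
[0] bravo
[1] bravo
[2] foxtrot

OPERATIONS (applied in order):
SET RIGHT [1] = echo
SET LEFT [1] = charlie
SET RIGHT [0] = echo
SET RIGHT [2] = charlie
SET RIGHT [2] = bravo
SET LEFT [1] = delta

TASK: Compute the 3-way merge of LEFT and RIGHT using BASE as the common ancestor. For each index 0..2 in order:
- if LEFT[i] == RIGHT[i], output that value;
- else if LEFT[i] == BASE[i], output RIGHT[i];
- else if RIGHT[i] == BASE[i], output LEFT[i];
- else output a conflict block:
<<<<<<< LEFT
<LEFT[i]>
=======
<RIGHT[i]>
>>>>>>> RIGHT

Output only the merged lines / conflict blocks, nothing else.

Final LEFT:  [bravo, delta, foxtrot]
Final RIGHT: [echo, echo, bravo]
i=0: L=bravo=BASE, R=echo -> take RIGHT -> echo
i=1: BASE=bravo L=delta R=echo all differ -> CONFLICT
i=2: L=foxtrot=BASE, R=bravo -> take RIGHT -> bravo

Answer: echo
<<<<<<< LEFT
delta
=======
echo
>>>>>>> RIGHT
bravo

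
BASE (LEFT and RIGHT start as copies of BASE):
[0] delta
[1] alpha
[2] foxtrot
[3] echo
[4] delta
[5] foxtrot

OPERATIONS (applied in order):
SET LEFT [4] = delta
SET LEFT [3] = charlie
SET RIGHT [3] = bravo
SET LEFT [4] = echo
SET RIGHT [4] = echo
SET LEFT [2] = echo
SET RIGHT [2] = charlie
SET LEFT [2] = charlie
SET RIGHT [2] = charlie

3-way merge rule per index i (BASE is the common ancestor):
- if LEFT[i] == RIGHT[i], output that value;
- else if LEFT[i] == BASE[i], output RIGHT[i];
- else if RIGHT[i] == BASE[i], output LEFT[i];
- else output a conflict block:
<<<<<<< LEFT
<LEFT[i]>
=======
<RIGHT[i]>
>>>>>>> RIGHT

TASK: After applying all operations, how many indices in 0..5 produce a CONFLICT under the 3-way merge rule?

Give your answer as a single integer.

Final LEFT:  [delta, alpha, charlie, charlie, echo, foxtrot]
Final RIGHT: [delta, alpha, charlie, bravo, echo, foxtrot]
i=0: L=delta R=delta -> agree -> delta
i=1: L=alpha R=alpha -> agree -> alpha
i=2: L=charlie R=charlie -> agree -> charlie
i=3: BASE=echo L=charlie R=bravo all differ -> CONFLICT
i=4: L=echo R=echo -> agree -> echo
i=5: L=foxtrot R=foxtrot -> agree -> foxtrot
Conflict count: 1

Answer: 1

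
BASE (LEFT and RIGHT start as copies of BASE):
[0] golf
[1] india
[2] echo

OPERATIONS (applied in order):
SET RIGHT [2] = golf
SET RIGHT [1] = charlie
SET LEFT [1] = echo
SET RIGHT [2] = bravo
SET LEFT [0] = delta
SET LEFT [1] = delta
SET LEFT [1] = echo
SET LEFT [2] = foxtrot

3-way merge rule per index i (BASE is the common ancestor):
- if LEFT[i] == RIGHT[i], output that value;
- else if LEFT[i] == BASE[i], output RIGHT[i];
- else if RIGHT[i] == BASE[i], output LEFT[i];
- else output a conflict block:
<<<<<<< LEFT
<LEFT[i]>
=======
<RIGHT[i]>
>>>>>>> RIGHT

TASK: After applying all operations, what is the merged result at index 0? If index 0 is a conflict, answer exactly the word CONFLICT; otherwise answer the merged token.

Answer: delta

Derivation:
Final LEFT:  [delta, echo, foxtrot]
Final RIGHT: [golf, charlie, bravo]
i=0: L=delta, R=golf=BASE -> take LEFT -> delta
i=1: BASE=india L=echo R=charlie all differ -> CONFLICT
i=2: BASE=echo L=foxtrot R=bravo all differ -> CONFLICT
Index 0 -> delta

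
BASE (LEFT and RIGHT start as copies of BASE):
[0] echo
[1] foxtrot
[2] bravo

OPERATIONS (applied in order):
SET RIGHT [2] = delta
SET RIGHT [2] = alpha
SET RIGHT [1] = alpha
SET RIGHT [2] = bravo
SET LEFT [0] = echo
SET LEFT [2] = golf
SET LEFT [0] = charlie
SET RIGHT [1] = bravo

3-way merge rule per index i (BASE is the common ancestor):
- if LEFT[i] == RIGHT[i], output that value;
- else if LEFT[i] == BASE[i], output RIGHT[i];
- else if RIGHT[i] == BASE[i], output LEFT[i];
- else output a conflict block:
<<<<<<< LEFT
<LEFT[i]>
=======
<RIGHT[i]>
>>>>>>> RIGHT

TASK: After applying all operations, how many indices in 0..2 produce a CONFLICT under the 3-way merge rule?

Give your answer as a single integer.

Answer: 0

Derivation:
Final LEFT:  [charlie, foxtrot, golf]
Final RIGHT: [echo, bravo, bravo]
i=0: L=charlie, R=echo=BASE -> take LEFT -> charlie
i=1: L=foxtrot=BASE, R=bravo -> take RIGHT -> bravo
i=2: L=golf, R=bravo=BASE -> take LEFT -> golf
Conflict count: 0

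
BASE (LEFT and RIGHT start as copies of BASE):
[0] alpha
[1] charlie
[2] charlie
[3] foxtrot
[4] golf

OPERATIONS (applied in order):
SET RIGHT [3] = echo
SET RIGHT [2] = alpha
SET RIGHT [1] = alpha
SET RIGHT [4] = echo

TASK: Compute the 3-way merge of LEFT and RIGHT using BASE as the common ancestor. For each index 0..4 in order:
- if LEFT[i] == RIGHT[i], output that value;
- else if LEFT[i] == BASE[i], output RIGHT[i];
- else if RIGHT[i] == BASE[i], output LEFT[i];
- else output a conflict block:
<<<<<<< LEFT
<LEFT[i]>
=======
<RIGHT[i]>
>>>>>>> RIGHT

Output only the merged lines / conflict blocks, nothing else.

Final LEFT:  [alpha, charlie, charlie, foxtrot, golf]
Final RIGHT: [alpha, alpha, alpha, echo, echo]
i=0: L=alpha R=alpha -> agree -> alpha
i=1: L=charlie=BASE, R=alpha -> take RIGHT -> alpha
i=2: L=charlie=BASE, R=alpha -> take RIGHT -> alpha
i=3: L=foxtrot=BASE, R=echo -> take RIGHT -> echo
i=4: L=golf=BASE, R=echo -> take RIGHT -> echo

Answer: alpha
alpha
alpha
echo
echo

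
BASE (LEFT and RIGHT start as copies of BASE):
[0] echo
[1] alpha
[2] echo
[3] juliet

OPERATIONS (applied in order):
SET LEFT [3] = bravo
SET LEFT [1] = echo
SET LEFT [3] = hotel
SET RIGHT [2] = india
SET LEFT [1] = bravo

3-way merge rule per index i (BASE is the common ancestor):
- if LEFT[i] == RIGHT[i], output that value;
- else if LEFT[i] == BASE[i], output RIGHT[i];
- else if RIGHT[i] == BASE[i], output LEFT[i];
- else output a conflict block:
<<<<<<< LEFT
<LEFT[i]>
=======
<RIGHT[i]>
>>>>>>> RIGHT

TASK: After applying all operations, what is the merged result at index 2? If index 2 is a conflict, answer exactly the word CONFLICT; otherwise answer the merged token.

Final LEFT:  [echo, bravo, echo, hotel]
Final RIGHT: [echo, alpha, india, juliet]
i=0: L=echo R=echo -> agree -> echo
i=1: L=bravo, R=alpha=BASE -> take LEFT -> bravo
i=2: L=echo=BASE, R=india -> take RIGHT -> india
i=3: L=hotel, R=juliet=BASE -> take LEFT -> hotel
Index 2 -> india

Answer: india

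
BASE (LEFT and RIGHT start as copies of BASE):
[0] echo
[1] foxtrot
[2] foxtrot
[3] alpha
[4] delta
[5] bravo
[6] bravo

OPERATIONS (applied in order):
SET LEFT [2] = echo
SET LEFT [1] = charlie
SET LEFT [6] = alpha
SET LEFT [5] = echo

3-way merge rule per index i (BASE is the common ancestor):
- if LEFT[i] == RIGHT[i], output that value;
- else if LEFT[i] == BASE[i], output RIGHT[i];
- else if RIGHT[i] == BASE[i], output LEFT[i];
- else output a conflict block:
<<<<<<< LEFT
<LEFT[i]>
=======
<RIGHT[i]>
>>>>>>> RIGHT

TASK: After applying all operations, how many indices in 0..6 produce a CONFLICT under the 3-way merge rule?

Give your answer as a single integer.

Final LEFT:  [echo, charlie, echo, alpha, delta, echo, alpha]
Final RIGHT: [echo, foxtrot, foxtrot, alpha, delta, bravo, bravo]
i=0: L=echo R=echo -> agree -> echo
i=1: L=charlie, R=foxtrot=BASE -> take LEFT -> charlie
i=2: L=echo, R=foxtrot=BASE -> take LEFT -> echo
i=3: L=alpha R=alpha -> agree -> alpha
i=4: L=delta R=delta -> agree -> delta
i=5: L=echo, R=bravo=BASE -> take LEFT -> echo
i=6: L=alpha, R=bravo=BASE -> take LEFT -> alpha
Conflict count: 0

Answer: 0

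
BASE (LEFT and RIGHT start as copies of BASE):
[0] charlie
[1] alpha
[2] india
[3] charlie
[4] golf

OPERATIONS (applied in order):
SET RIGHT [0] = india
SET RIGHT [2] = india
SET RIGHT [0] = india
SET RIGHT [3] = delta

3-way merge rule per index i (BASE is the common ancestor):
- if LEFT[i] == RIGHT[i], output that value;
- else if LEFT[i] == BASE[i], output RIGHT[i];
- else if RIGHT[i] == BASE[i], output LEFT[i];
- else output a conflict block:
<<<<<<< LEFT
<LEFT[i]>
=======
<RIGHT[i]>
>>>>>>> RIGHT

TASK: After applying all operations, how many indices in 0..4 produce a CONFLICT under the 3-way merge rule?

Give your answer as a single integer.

Answer: 0

Derivation:
Final LEFT:  [charlie, alpha, india, charlie, golf]
Final RIGHT: [india, alpha, india, delta, golf]
i=0: L=charlie=BASE, R=india -> take RIGHT -> india
i=1: L=alpha R=alpha -> agree -> alpha
i=2: L=india R=india -> agree -> india
i=3: L=charlie=BASE, R=delta -> take RIGHT -> delta
i=4: L=golf R=golf -> agree -> golf
Conflict count: 0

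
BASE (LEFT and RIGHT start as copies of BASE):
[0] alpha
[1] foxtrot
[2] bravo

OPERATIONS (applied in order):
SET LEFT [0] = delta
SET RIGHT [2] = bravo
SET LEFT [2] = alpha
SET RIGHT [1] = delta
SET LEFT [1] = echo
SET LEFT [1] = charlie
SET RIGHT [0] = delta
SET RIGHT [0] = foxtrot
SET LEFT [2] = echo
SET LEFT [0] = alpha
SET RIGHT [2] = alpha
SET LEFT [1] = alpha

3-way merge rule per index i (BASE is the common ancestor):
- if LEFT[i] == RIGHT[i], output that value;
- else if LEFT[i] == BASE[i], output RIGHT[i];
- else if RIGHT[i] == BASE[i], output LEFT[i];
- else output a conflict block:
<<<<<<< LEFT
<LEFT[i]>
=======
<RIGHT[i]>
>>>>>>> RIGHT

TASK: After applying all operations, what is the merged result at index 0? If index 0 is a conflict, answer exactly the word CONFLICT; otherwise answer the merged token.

Final LEFT:  [alpha, alpha, echo]
Final RIGHT: [foxtrot, delta, alpha]
i=0: L=alpha=BASE, R=foxtrot -> take RIGHT -> foxtrot
i=1: BASE=foxtrot L=alpha R=delta all differ -> CONFLICT
i=2: BASE=bravo L=echo R=alpha all differ -> CONFLICT
Index 0 -> foxtrot

Answer: foxtrot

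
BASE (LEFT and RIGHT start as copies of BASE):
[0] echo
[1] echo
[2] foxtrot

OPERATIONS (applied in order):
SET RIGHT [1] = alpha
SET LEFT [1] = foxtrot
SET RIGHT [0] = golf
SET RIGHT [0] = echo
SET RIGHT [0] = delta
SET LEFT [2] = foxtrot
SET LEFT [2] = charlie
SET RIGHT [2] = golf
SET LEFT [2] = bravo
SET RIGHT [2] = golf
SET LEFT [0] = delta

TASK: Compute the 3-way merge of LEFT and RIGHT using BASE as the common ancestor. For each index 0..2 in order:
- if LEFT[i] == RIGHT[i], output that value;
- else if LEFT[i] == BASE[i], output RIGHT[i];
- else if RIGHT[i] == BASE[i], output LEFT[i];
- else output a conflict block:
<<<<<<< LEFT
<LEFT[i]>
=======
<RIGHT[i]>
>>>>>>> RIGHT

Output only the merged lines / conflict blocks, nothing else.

Answer: delta
<<<<<<< LEFT
foxtrot
=======
alpha
>>>>>>> RIGHT
<<<<<<< LEFT
bravo
=======
golf
>>>>>>> RIGHT

Derivation:
Final LEFT:  [delta, foxtrot, bravo]
Final RIGHT: [delta, alpha, golf]
i=0: L=delta R=delta -> agree -> delta
i=1: BASE=echo L=foxtrot R=alpha all differ -> CONFLICT
i=2: BASE=foxtrot L=bravo R=golf all differ -> CONFLICT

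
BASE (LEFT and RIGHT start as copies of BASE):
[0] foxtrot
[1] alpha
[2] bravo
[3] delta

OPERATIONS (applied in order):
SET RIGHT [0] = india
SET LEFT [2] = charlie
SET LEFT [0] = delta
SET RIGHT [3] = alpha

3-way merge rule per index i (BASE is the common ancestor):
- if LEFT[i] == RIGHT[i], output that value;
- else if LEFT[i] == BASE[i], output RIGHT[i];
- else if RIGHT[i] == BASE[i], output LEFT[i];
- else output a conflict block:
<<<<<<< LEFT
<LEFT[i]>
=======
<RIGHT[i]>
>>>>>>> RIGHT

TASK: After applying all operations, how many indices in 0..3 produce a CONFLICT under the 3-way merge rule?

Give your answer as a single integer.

Answer: 1

Derivation:
Final LEFT:  [delta, alpha, charlie, delta]
Final RIGHT: [india, alpha, bravo, alpha]
i=0: BASE=foxtrot L=delta R=india all differ -> CONFLICT
i=1: L=alpha R=alpha -> agree -> alpha
i=2: L=charlie, R=bravo=BASE -> take LEFT -> charlie
i=3: L=delta=BASE, R=alpha -> take RIGHT -> alpha
Conflict count: 1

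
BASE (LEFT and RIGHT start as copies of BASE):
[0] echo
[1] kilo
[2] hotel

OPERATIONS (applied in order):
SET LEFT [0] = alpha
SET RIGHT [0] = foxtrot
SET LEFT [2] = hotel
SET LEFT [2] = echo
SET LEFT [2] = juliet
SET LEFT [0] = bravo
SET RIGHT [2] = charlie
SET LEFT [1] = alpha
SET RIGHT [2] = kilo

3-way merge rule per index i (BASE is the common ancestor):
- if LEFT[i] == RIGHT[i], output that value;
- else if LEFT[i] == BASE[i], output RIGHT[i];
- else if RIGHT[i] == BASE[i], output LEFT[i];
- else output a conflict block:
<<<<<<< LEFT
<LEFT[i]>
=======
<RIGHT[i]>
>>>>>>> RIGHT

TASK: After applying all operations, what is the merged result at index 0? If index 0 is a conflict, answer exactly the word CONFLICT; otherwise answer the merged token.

Answer: CONFLICT

Derivation:
Final LEFT:  [bravo, alpha, juliet]
Final RIGHT: [foxtrot, kilo, kilo]
i=0: BASE=echo L=bravo R=foxtrot all differ -> CONFLICT
i=1: L=alpha, R=kilo=BASE -> take LEFT -> alpha
i=2: BASE=hotel L=juliet R=kilo all differ -> CONFLICT
Index 0 -> CONFLICT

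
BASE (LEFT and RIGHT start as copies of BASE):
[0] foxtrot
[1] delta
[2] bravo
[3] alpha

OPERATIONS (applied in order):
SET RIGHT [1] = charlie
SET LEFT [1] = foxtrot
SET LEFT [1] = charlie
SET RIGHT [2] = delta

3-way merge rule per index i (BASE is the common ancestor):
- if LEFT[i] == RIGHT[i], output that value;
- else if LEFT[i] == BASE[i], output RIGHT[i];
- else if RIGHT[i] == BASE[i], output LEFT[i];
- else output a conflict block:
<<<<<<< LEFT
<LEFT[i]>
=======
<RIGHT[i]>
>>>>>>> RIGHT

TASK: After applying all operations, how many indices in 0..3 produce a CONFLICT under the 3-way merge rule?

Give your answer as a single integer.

Final LEFT:  [foxtrot, charlie, bravo, alpha]
Final RIGHT: [foxtrot, charlie, delta, alpha]
i=0: L=foxtrot R=foxtrot -> agree -> foxtrot
i=1: L=charlie R=charlie -> agree -> charlie
i=2: L=bravo=BASE, R=delta -> take RIGHT -> delta
i=3: L=alpha R=alpha -> agree -> alpha
Conflict count: 0

Answer: 0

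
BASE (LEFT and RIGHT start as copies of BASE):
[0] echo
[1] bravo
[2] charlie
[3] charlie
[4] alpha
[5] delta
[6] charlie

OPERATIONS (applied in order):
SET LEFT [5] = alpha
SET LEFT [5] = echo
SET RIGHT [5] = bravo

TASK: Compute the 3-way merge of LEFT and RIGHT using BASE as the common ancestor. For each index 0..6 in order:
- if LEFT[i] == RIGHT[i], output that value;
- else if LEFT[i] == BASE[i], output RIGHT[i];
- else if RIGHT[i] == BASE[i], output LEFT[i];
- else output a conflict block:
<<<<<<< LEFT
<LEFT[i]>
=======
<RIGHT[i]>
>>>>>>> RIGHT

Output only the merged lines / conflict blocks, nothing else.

Answer: echo
bravo
charlie
charlie
alpha
<<<<<<< LEFT
echo
=======
bravo
>>>>>>> RIGHT
charlie

Derivation:
Final LEFT:  [echo, bravo, charlie, charlie, alpha, echo, charlie]
Final RIGHT: [echo, bravo, charlie, charlie, alpha, bravo, charlie]
i=0: L=echo R=echo -> agree -> echo
i=1: L=bravo R=bravo -> agree -> bravo
i=2: L=charlie R=charlie -> agree -> charlie
i=3: L=charlie R=charlie -> agree -> charlie
i=4: L=alpha R=alpha -> agree -> alpha
i=5: BASE=delta L=echo R=bravo all differ -> CONFLICT
i=6: L=charlie R=charlie -> agree -> charlie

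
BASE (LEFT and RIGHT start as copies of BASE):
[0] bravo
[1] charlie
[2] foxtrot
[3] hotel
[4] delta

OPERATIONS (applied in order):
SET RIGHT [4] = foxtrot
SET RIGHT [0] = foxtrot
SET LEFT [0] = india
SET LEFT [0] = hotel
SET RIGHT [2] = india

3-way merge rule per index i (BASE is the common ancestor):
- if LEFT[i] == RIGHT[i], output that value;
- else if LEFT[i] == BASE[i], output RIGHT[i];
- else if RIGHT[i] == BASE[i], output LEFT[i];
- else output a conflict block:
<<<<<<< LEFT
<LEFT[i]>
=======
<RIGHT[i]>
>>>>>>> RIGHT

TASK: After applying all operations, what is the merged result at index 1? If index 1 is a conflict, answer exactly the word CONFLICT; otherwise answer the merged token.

Final LEFT:  [hotel, charlie, foxtrot, hotel, delta]
Final RIGHT: [foxtrot, charlie, india, hotel, foxtrot]
i=0: BASE=bravo L=hotel R=foxtrot all differ -> CONFLICT
i=1: L=charlie R=charlie -> agree -> charlie
i=2: L=foxtrot=BASE, R=india -> take RIGHT -> india
i=3: L=hotel R=hotel -> agree -> hotel
i=4: L=delta=BASE, R=foxtrot -> take RIGHT -> foxtrot
Index 1 -> charlie

Answer: charlie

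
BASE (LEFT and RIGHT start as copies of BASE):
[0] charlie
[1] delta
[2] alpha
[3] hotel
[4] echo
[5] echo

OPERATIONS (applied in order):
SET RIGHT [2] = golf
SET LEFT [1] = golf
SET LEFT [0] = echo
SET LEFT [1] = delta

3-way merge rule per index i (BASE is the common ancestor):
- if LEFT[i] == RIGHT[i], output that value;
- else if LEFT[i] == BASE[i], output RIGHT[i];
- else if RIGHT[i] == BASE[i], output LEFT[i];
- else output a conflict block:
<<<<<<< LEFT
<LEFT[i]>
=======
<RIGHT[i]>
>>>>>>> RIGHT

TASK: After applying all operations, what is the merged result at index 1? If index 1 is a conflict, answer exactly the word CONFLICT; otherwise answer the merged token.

Answer: delta

Derivation:
Final LEFT:  [echo, delta, alpha, hotel, echo, echo]
Final RIGHT: [charlie, delta, golf, hotel, echo, echo]
i=0: L=echo, R=charlie=BASE -> take LEFT -> echo
i=1: L=delta R=delta -> agree -> delta
i=2: L=alpha=BASE, R=golf -> take RIGHT -> golf
i=3: L=hotel R=hotel -> agree -> hotel
i=4: L=echo R=echo -> agree -> echo
i=5: L=echo R=echo -> agree -> echo
Index 1 -> delta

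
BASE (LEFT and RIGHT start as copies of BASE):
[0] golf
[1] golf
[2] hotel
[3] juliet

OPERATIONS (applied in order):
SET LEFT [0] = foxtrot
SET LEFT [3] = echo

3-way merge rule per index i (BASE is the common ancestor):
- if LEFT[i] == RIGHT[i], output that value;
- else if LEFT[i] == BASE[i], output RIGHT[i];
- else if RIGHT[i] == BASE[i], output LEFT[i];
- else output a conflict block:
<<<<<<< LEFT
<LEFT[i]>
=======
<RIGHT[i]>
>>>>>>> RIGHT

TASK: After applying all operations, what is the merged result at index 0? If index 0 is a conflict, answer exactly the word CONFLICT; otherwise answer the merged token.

Answer: foxtrot

Derivation:
Final LEFT:  [foxtrot, golf, hotel, echo]
Final RIGHT: [golf, golf, hotel, juliet]
i=0: L=foxtrot, R=golf=BASE -> take LEFT -> foxtrot
i=1: L=golf R=golf -> agree -> golf
i=2: L=hotel R=hotel -> agree -> hotel
i=3: L=echo, R=juliet=BASE -> take LEFT -> echo
Index 0 -> foxtrot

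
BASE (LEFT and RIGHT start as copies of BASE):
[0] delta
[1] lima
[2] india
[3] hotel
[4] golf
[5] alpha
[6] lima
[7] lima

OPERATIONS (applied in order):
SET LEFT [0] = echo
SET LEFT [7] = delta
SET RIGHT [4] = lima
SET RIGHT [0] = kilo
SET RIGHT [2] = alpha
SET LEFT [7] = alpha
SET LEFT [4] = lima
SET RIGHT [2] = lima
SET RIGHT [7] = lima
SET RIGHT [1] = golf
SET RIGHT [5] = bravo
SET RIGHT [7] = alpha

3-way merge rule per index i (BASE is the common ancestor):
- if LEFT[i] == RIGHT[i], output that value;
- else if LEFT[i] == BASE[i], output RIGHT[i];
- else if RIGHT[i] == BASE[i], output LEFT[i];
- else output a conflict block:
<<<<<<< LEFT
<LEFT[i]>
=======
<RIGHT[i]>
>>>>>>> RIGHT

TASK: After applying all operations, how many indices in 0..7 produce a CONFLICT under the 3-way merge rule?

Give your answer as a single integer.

Final LEFT:  [echo, lima, india, hotel, lima, alpha, lima, alpha]
Final RIGHT: [kilo, golf, lima, hotel, lima, bravo, lima, alpha]
i=0: BASE=delta L=echo R=kilo all differ -> CONFLICT
i=1: L=lima=BASE, R=golf -> take RIGHT -> golf
i=2: L=india=BASE, R=lima -> take RIGHT -> lima
i=3: L=hotel R=hotel -> agree -> hotel
i=4: L=lima R=lima -> agree -> lima
i=5: L=alpha=BASE, R=bravo -> take RIGHT -> bravo
i=6: L=lima R=lima -> agree -> lima
i=7: L=alpha R=alpha -> agree -> alpha
Conflict count: 1

Answer: 1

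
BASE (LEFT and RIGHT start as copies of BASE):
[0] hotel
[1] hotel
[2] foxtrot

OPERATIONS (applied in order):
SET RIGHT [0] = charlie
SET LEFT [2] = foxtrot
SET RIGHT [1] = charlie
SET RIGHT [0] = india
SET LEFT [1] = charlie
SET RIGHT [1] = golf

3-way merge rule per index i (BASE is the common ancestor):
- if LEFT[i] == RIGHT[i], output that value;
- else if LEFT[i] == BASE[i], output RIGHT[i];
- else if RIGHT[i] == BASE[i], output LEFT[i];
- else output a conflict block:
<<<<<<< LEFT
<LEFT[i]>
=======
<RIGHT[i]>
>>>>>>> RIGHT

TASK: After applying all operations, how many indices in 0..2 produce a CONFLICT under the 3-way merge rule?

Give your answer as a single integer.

Final LEFT:  [hotel, charlie, foxtrot]
Final RIGHT: [india, golf, foxtrot]
i=0: L=hotel=BASE, R=india -> take RIGHT -> india
i=1: BASE=hotel L=charlie R=golf all differ -> CONFLICT
i=2: L=foxtrot R=foxtrot -> agree -> foxtrot
Conflict count: 1

Answer: 1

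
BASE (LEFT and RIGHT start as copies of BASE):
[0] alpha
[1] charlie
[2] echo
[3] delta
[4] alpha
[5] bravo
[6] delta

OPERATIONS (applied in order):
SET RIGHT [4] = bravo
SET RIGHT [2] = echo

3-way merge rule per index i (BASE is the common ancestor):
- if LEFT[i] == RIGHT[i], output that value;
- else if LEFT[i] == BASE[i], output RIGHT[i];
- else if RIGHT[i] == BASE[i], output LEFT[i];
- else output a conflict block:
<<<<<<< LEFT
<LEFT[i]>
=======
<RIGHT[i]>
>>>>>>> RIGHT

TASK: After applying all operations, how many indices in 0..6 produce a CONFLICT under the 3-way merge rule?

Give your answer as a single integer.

Final LEFT:  [alpha, charlie, echo, delta, alpha, bravo, delta]
Final RIGHT: [alpha, charlie, echo, delta, bravo, bravo, delta]
i=0: L=alpha R=alpha -> agree -> alpha
i=1: L=charlie R=charlie -> agree -> charlie
i=2: L=echo R=echo -> agree -> echo
i=3: L=delta R=delta -> agree -> delta
i=4: L=alpha=BASE, R=bravo -> take RIGHT -> bravo
i=5: L=bravo R=bravo -> agree -> bravo
i=6: L=delta R=delta -> agree -> delta
Conflict count: 0

Answer: 0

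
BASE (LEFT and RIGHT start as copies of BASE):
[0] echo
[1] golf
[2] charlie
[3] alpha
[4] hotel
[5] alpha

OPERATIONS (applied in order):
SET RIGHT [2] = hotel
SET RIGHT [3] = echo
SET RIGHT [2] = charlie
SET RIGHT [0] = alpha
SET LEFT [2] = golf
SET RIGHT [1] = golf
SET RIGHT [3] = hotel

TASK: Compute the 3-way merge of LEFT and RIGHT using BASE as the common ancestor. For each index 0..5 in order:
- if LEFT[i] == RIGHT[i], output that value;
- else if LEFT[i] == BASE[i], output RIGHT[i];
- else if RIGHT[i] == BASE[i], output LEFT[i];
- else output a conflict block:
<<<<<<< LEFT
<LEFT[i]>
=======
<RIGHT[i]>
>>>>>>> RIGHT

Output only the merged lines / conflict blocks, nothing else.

Answer: alpha
golf
golf
hotel
hotel
alpha

Derivation:
Final LEFT:  [echo, golf, golf, alpha, hotel, alpha]
Final RIGHT: [alpha, golf, charlie, hotel, hotel, alpha]
i=0: L=echo=BASE, R=alpha -> take RIGHT -> alpha
i=1: L=golf R=golf -> agree -> golf
i=2: L=golf, R=charlie=BASE -> take LEFT -> golf
i=3: L=alpha=BASE, R=hotel -> take RIGHT -> hotel
i=4: L=hotel R=hotel -> agree -> hotel
i=5: L=alpha R=alpha -> agree -> alpha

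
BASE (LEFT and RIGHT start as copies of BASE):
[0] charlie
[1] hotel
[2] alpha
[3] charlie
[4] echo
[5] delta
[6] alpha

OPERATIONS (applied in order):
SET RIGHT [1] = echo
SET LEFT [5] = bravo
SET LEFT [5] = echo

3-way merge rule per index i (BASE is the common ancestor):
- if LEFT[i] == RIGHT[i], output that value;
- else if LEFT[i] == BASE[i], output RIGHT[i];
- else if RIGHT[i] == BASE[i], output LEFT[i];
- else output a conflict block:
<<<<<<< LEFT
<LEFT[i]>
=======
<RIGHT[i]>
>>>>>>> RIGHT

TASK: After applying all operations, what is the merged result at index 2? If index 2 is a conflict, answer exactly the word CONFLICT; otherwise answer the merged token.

Answer: alpha

Derivation:
Final LEFT:  [charlie, hotel, alpha, charlie, echo, echo, alpha]
Final RIGHT: [charlie, echo, alpha, charlie, echo, delta, alpha]
i=0: L=charlie R=charlie -> agree -> charlie
i=1: L=hotel=BASE, R=echo -> take RIGHT -> echo
i=2: L=alpha R=alpha -> agree -> alpha
i=3: L=charlie R=charlie -> agree -> charlie
i=4: L=echo R=echo -> agree -> echo
i=5: L=echo, R=delta=BASE -> take LEFT -> echo
i=6: L=alpha R=alpha -> agree -> alpha
Index 2 -> alpha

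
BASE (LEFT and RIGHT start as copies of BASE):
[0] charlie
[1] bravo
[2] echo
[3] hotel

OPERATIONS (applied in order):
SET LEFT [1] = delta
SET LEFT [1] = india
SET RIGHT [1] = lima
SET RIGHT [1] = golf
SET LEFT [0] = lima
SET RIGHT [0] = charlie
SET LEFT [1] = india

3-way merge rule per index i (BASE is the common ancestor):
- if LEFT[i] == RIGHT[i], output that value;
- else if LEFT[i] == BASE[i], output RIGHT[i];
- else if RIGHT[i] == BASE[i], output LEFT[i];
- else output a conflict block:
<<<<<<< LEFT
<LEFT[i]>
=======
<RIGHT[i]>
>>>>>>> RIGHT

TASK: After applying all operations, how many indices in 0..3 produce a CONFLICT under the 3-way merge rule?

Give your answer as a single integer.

Answer: 1

Derivation:
Final LEFT:  [lima, india, echo, hotel]
Final RIGHT: [charlie, golf, echo, hotel]
i=0: L=lima, R=charlie=BASE -> take LEFT -> lima
i=1: BASE=bravo L=india R=golf all differ -> CONFLICT
i=2: L=echo R=echo -> agree -> echo
i=3: L=hotel R=hotel -> agree -> hotel
Conflict count: 1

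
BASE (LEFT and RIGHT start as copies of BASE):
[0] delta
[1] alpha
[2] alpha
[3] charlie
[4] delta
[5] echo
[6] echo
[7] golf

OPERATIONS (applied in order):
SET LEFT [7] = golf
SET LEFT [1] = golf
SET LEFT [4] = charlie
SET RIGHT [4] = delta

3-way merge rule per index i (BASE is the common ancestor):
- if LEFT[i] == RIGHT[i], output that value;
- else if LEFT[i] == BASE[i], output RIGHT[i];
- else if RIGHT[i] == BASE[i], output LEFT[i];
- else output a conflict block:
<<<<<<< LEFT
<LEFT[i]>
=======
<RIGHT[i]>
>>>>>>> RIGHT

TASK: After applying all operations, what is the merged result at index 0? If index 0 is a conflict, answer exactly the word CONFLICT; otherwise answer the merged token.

Answer: delta

Derivation:
Final LEFT:  [delta, golf, alpha, charlie, charlie, echo, echo, golf]
Final RIGHT: [delta, alpha, alpha, charlie, delta, echo, echo, golf]
i=0: L=delta R=delta -> agree -> delta
i=1: L=golf, R=alpha=BASE -> take LEFT -> golf
i=2: L=alpha R=alpha -> agree -> alpha
i=3: L=charlie R=charlie -> agree -> charlie
i=4: L=charlie, R=delta=BASE -> take LEFT -> charlie
i=5: L=echo R=echo -> agree -> echo
i=6: L=echo R=echo -> agree -> echo
i=7: L=golf R=golf -> agree -> golf
Index 0 -> delta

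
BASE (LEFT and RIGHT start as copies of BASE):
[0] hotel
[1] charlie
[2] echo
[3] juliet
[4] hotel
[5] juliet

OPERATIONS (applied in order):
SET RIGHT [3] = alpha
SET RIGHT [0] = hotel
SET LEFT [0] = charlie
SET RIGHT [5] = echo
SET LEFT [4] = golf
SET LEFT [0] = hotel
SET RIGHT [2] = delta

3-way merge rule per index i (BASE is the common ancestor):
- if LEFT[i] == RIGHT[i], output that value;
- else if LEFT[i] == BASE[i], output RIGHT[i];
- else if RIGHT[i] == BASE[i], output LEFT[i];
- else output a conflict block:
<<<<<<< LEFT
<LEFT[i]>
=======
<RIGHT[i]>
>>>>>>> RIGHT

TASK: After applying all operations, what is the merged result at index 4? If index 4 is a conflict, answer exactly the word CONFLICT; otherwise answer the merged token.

Answer: golf

Derivation:
Final LEFT:  [hotel, charlie, echo, juliet, golf, juliet]
Final RIGHT: [hotel, charlie, delta, alpha, hotel, echo]
i=0: L=hotel R=hotel -> agree -> hotel
i=1: L=charlie R=charlie -> agree -> charlie
i=2: L=echo=BASE, R=delta -> take RIGHT -> delta
i=3: L=juliet=BASE, R=alpha -> take RIGHT -> alpha
i=4: L=golf, R=hotel=BASE -> take LEFT -> golf
i=5: L=juliet=BASE, R=echo -> take RIGHT -> echo
Index 4 -> golf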